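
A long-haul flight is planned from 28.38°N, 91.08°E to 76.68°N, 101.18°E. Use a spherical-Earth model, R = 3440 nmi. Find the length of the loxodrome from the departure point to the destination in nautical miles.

2917 nmi

Δψ = ln[tan(π/4+φ₂/2)/tan(π/4+φ₁/2)] = +1.6307;  Δφ = +0.8430 rad,  Δλ = +0.1763 rad
q = Δφ/Δψ = 0.5170
d = R·√(Δφ² + q²Δλ²) = 3440·0.84791 = 2917 nmi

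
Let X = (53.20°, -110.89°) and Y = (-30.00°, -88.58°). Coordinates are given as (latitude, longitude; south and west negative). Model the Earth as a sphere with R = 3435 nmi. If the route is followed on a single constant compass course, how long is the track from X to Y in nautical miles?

5125 nmi

Rhumb course C = atan2(Δλ, Δψ) with Δψ = ln[tan(π/4+φ₂/2)/tan(π/4+φ₁/2)] = -1.6500, Δλ = +0.3894 → C = 166.72°
d = R·|Δφ| / |cos C| = 3435·1.45211 / 0.97326 = 5125 nmi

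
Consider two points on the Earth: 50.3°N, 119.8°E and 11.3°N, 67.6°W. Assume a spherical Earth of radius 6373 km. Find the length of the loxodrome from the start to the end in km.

Δψ = ln[tan(π/4+φ₂/2)/tan(π/4+φ₁/2)] = -0.8203;  Δφ = -0.6807 rad,  Δλ = +3.0124 rad
q = Δφ/Δψ = 0.8298
d = R·√(Δφ² + q²Δλ²) = 6373·2.59060 = 16510 km

16510 km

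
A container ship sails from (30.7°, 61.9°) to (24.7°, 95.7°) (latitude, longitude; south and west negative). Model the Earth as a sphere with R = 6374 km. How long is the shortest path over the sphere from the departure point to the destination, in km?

3382 km

Haversine: a = sin²(Δφ/2)+cos φ₁ cos φ₂ sin²(Δλ/2) = 0.06876;  σ = 2·atan2(√a,√(1−a))
σ = 30.403° → d = Rσ = 6374·0.53063 = 3382 km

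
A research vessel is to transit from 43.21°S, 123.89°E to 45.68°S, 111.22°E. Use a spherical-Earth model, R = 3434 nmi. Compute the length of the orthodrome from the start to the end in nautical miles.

Haversine: a = sin²(Δφ/2)+cos φ₁ cos φ₂ sin²(Δλ/2) = 0.00666;  σ = 2·atan2(√a,√(1−a))
σ = 9.365° → d = Rσ = 3434·0.16345 = 561 nmi

561 nmi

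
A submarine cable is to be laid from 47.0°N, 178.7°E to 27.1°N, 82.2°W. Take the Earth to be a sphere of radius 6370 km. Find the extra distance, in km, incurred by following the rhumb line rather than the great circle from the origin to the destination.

Great circle: cos σ = sin φ₁ sin φ₂ + cos φ₁ cos φ₂ cos Δλ,  σ = 1.3314 rad → d_gc = 8480.8 km
Rhumb line: Δψ = -0.4400, q = Δφ/Δψ = 0.7894, d_rh = R√(Δφ²+q²Δλ²) = 8974.8 km
Excess = 8974.8 − 8480.8 = 494.0 ≈ 494 km

494 km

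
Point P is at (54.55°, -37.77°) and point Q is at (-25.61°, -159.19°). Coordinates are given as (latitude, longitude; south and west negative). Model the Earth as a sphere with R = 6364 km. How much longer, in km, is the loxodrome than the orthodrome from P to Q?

466 km

Great circle: cos σ = sin φ₁ sin φ₂ + cos φ₁ cos φ₂ cos Δλ,  σ = 2.2456 rad → d_gc = 14291.2 km
Rhumb line: Δψ = -1.6033, q = Δφ/Δψ = 0.8726, d_rh = R√(Δφ²+q²Δλ²) = 14757.2 km
Excess = 14757.2 − 14291.2 = 466.0 ≈ 466 km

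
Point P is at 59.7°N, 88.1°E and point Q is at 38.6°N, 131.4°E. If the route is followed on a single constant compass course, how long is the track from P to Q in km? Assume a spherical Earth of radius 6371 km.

Rhumb course C = atan2(Δλ, Δψ) with Δψ = ln[tan(π/4+φ₂/2)/tan(π/4+φ₁/2)] = -0.5752, Δλ = +0.7557 → C = 127.28°
d = R·|Δφ| / |cos C| = 6371·0.36826 / 0.60565 = 3874 km

3874 km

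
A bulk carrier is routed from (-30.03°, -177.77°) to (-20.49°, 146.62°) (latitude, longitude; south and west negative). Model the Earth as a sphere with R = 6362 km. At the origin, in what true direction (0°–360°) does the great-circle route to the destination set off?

θ = atan2( sin Δλ·cos φ₂ ,  cos φ₁ sin φ₂ − sin φ₁ cos φ₂ cos Δλ )
  = atan2(-0.5454, +0.0781) = 278.15°

278.1°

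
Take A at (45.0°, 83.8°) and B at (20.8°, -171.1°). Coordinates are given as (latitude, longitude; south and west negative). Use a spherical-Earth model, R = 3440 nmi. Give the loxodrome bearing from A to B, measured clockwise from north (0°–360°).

Δψ = ln[tan(π/4+φ₂/2)/tan(π/4+φ₁/2)] = -0.5101
Δλ = +1.8343 rad (taken the short way round)
course = atan2(Δλ, Δψ) = 105.54°

105.5°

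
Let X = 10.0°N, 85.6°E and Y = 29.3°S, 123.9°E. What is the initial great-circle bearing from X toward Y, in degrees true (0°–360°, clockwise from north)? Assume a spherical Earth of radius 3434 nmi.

138.0°

N = sin Δλ·cos φ₂ = +0.5405;  D = cos φ₁ sin φ₂ − sin φ₁ cos φ₂ cos Δλ = -0.6008
initial course = atan2(N, D) = 138.02°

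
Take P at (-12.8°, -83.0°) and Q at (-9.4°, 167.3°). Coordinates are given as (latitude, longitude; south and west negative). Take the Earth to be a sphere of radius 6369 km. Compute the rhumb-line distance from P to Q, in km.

11970 km

Δψ = ln[tan(π/4+φ₂/2)/tan(π/4+φ₁/2)] = +0.0605;  Δφ = +0.0593 rad,  Δλ = -1.9146 rad
q = Δφ/Δψ = 0.9811
d = R·√(Δφ² + q²Δλ²) = 6369·1.87945 = 11970 km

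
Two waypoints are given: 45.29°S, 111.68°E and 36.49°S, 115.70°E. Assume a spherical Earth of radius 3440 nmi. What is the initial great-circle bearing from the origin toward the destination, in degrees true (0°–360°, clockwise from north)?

20.4°

θ = atan2( sin Δλ·cos φ₂ ,  cos φ₁ sin φ₂ − sin φ₁ cos φ₂ cos Δλ )
  = atan2(+0.0564, +0.1516) = 20.40°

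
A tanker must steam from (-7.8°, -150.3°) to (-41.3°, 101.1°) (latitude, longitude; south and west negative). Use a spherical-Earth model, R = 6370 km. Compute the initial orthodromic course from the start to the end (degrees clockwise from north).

226.0°

θ = atan2( sin Δλ·cos φ₂ ,  cos φ₁ sin φ₂ − sin φ₁ cos φ₂ cos Δλ )
  = atan2(-0.7120, -0.6864) = 226.05°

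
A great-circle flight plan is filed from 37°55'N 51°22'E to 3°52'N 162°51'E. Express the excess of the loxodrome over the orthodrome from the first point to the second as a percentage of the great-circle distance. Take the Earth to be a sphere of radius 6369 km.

3.2%

Great circle: σ = 1.8202 rad → d_gc = Rσ = 11592.8 km
Rhumb: Δφ = -0.5943, Δλ = +1.9458, Δψ = -0.6486, q = Δφ/Δψ = 0.9162 → d_rh = R√(Δφ²+q²Δλ²) = 11968.8 km
Excess = (11968.8 − 11592.8) / 11592.8 = 376.0 / 11592.8 = 3.24% ≈ 3.2%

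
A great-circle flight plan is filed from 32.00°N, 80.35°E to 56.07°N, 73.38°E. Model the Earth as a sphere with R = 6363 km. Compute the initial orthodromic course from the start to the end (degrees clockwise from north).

350.6°

θ = atan2( sin Δλ·cos φ₂ ,  cos φ₁ sin φ₂ − sin φ₁ cos φ₂ cos Δλ )
  = atan2(-0.0677, +0.4100) = 350.62°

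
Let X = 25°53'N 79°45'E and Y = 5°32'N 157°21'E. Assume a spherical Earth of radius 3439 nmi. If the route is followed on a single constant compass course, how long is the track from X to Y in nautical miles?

4621 nmi

Δψ = ln[tan(π/4+φ₂/2)/tan(π/4+φ₁/2)] = -0.3712;  Δφ = -0.3552 rad,  Δλ = +1.3544 rad
q = Δφ/Δψ = 0.9568
d = R·√(Δφ² + q²Δλ²) = 3439·1.34362 = 4621 nmi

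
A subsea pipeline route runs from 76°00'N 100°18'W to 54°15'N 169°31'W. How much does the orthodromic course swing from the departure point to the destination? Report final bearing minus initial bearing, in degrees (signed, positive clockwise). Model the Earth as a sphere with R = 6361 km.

-65.0°

At departure: θ₁ = atan2(sin Δλ cos φ₂, cos φ₁ sin φ₂ − sin φ₁ cos φ₂ cos Δλ) = 269.49°
At arrival: θ₂ = atan2(sin Δλ cos φ₁, −cos φ₂ sin φ₁ + sin φ₂ cos φ₁ cos Δλ) = 204.46°
Δθ = θ₂ − θ₁ = -65.0°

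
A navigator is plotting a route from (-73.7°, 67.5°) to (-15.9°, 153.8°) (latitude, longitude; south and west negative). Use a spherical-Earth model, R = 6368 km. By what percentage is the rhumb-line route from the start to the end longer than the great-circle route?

5.8%

Great circle: σ = 1.2866 rad → d_gc = Rσ = 8193.2 km
Rhumb: Δφ = +1.0088, Δλ = +1.5062, Δψ = +1.6623, q = Δφ/Δψ = 0.6069 → d_rh = R√(Δφ²+q²Δλ²) = 8669.0 km
Excess = (8669.0 − 8193.2) / 8193.2 = 475.8 / 8193.2 = 5.81% ≈ 5.8%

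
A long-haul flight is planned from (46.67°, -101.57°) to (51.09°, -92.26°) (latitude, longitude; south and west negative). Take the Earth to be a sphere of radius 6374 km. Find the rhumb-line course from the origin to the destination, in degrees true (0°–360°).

54.1°

Δψ = ln[tan(π/4+φ₂/2)/tan(π/4+φ₁/2)] = +0.1174
Δλ = +0.1625 rad (taken the short way round)
course = atan2(Δλ, Δψ) = 54.15°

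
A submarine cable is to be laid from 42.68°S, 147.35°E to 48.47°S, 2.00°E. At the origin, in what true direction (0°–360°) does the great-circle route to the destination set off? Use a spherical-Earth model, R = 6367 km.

202.3°

θ = atan2( sin Δλ·cos φ₂ ,  cos φ₁ sin φ₂ − sin φ₁ cos φ₂ cos Δλ )
  = atan2(-0.3770, -0.9201) = 202.28°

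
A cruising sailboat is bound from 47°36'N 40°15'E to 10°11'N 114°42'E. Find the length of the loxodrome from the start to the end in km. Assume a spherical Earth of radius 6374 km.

8178 km

Δψ = ln[tan(π/4+φ₂/2)/tan(π/4+φ₁/2)] = -0.7684;  Δφ = -0.6530 rad,  Δλ = +1.2994 rad
q = Δφ/Δψ = 0.8499
d = R·√(Δφ² + q²Δλ²) = 6374·1.28297 = 8178 km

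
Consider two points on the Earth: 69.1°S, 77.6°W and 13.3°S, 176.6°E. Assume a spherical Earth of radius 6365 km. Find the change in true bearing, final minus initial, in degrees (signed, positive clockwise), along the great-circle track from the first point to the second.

At departure: θ₁ = atan2(sin Δλ cos φ₂, cos φ₁ sin φ₂ − sin φ₁ cos φ₂ cos Δλ) = 250.61°
At arrival: θ₂ = atan2(sin Δλ cos φ₁, −cos φ₂ sin φ₁ + sin φ₂ cos φ₁ cos Δλ) = 339.77°
Δθ = θ₂ − θ₁ = +89.2°

+89.2°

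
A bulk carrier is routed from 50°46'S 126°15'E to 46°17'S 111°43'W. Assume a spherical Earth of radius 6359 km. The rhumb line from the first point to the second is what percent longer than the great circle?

14.1%

Great circle: σ = 1.2366 rad → d_gc = Rσ = 7863.7 km
Rhumb: Δφ = +0.0782, Δλ = +2.1299, Δψ = +0.1183, q = Δφ/Δψ = 0.6617 → d_rh = R√(Δφ²+q²Δλ²) = 8975.7 km
Excess = (8975.7 − 7863.7) / 7863.7 = 1112.0 / 7863.7 = 14.14% ≈ 14.1%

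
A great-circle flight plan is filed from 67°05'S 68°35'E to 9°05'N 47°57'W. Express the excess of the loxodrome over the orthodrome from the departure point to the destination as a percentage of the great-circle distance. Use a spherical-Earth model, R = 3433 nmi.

Great circle: σ = 1.8935 rad → d_gc = Rσ = 6500.6 nmi
Rhumb: Δφ = +1.3294, Δλ = -2.0339, Δψ = +1.7553, q = Δφ/Δψ = 0.7574 → d_rh = R√(Δφ²+q²Δλ²) = 6985.1 nmi
Excess = (6985.1 − 6500.6) / 6500.6 = 484.5 / 6500.6 = 7.453% ≈ 7.5%

7.5%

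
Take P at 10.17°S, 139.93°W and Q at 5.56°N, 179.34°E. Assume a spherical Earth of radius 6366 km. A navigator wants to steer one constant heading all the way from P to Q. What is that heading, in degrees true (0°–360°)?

291.2°

Meridional parts: M(φ₁)=-0.1784, M(φ₂)=+0.0972 → ΔM = +0.2756;  Δλ = -0.7109 rad
tan C = Δλ / ΔM = -2.5791 → C = 291.19°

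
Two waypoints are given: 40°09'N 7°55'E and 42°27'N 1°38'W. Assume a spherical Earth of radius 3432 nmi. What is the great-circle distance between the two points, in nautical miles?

451 nmi

Haversine: a = sin²(Δφ/2)+cos φ₁ cos φ₂ sin²(Δλ/2) = 0.00431;  σ = 2·atan2(√a,√(1−a))
σ = 7.529° → d = Rσ = 3432·0.13141 = 451 nmi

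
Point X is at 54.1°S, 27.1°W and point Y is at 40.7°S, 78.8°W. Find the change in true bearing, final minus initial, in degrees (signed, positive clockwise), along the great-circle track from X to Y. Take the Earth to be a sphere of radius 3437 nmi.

+39.5°

Initial bearing θ₁ = atan2(sin Δλ cos φ₂, cos φ₁ sin φ₂ − sin φ₁ cos φ₂ cos Δλ) = 269.83°
Final bearing θ₂ = (initial bearing from the destination back to the start) + 180° = 309.34°
Δθ = θ₂ − θ₁ = +39.5°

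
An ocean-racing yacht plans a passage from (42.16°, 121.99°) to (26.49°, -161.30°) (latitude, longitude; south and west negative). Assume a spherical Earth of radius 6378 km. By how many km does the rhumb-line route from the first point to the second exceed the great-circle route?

Great circle: cos σ = sin φ₁ sin φ₂ + cos φ₁ cos φ₂ cos Δλ,  σ = 1.1019 rad → d_gc = 7027.9 km
Rhumb line: Δψ = -0.3332, q = Δφ/Δψ = 0.8209, d_rh = R√(Δφ²+q²Δλ²) = 7223.2 km
Excess = 7223.2 − 7027.9 = 195.3 ≈ 195 km

195 km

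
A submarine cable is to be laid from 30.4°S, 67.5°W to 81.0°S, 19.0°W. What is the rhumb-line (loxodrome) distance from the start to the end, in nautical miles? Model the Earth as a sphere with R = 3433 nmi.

Rhumb course C = atan2(Δλ, Δψ) with Δψ = ln[tan(π/4+φ₂/2)/tan(π/4+φ₁/2)] = -1.9847, Δλ = +0.8465 → C = 156.90°
d = R·|Δφ| / |cos C| = 3433·0.88314 / 0.91983 = 3296 nmi

3296 nmi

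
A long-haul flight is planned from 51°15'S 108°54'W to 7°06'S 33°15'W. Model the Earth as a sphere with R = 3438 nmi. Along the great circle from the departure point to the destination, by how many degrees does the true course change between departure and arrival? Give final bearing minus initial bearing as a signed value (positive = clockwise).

-44.4°

At departure: θ₁ = atan2(sin Δλ cos φ₂, cos φ₁ sin φ₂ − sin φ₁ cos φ₂ cos Δλ) = 83.21°
At arrival: θ₂ = atan2(sin Δλ cos φ₁, −cos φ₂ sin φ₁ + sin φ₂ cos φ₁ cos Δλ) = 38.78°
Δθ = θ₂ − θ₁ = -44.4°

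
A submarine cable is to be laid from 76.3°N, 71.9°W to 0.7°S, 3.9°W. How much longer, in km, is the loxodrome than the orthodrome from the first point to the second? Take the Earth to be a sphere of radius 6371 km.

282 km

Great circle: cos σ = sin φ₁ sin φ₂ + cos φ₁ cos φ₂ cos Δλ,  σ = 1.4939 rad → d_gc = 9517.5 km
Rhumb line: Δψ = -2.1314, q = Δφ/Δψ = 0.6305, d_rh = R√(Δφ²+q²Δλ²) = 9799.9 km
Excess = 9799.9 − 9517.5 = 282.4 ≈ 282 km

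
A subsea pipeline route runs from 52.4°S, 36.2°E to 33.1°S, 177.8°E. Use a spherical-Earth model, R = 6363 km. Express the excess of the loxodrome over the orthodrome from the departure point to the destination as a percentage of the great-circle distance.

18.5%

Great circle: σ = 1.5387 rad → d_gc = Rσ = 9790.7 km
Rhumb: Δφ = +0.3368, Δλ = +2.4714, Δψ = +0.4647, q = Δφ/Δψ = 0.7248 → d_rh = R√(Δφ²+q²Δλ²) = 11597.7 km
Excess = (11597.7 − 9790.7) / 9790.7 = 1807.0 / 9790.7 = 18.46% ≈ 18.5%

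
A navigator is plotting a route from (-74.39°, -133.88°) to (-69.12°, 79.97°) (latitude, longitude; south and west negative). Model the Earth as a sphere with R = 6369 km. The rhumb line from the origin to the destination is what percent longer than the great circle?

31.1%

Great circle: σ = 0.6090 rad → d_gc = Rσ = 3878.8 km
Rhumb: Δφ = +0.0920, Δλ = -2.5508, Δψ = +0.2958, q = Δφ/Δψ = 0.3109 → d_rh = R√(Δφ²+q²Δλ²) = 5085.2 km
Excess = (5085.2 − 3878.8) / 3878.8 = 1206.4 / 3878.8 = 31.10% ≈ 31.1%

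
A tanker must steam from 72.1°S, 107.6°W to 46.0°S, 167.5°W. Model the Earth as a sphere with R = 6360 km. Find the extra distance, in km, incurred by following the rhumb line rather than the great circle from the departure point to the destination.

Great circle: cos σ = sin φ₁ sin φ₂ + cos φ₁ cos φ₂ cos Δλ,  σ = 0.6574 rad → d_gc = 4180.9 km
Rhumb line: Δψ = +0.9421, q = Δφ/Δψ = 0.4835, d_rh = R√(Δφ²+q²Δλ²) = 4327.8 km
Excess = 4327.8 − 4180.9 = 146.9 ≈ 147 km

147 km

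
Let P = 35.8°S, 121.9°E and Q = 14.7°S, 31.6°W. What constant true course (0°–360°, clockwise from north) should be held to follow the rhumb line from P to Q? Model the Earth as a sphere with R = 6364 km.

Meridional parts: M(φ₁)=-0.6700, M(φ₂)=-0.2594 → ΔM = +0.4105;  Δλ = -2.6791 rad
tan C = Δλ / ΔM = -6.5257 → C = 278.71°

278.7°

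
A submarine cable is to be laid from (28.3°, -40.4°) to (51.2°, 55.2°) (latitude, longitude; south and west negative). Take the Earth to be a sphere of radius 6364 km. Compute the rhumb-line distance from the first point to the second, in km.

8426 km

Δψ = ln[tan(π/4+φ₂/2)/tan(π/4+φ₁/2)] = +0.5284;  Δφ = +0.3997 rad,  Δλ = +1.6685 rad
q = Δφ/Δψ = 0.7565
d = R·√(Δφ² + q²Δλ²) = 6364·1.32396 = 8426 km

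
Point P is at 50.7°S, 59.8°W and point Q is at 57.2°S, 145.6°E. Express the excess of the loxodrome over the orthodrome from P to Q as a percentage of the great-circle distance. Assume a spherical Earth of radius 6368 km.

29.8%

Great circle: σ = 1.2233 rad → d_gc = Rσ = 7790.1 km
Rhumb: Δφ = -0.1134, Δλ = -2.6983, Δψ = -0.1933, q = Δφ/Δψ = 0.5870 → d_rh = R√(Δφ²+q²Δλ²) = 10111.7 km
Excess = (10111.7 − 7790.1) / 7790.1 = 2321.6 / 7790.1 = 29.80% ≈ 29.8%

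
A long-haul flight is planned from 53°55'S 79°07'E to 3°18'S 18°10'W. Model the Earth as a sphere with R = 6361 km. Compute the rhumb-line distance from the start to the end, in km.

10582 km

Δψ = ln[tan(π/4+φ₂/2)/tan(π/4+φ₁/2)] = +1.0641;  Δφ = +0.8834 rad,  Δλ = -1.6979 rad
q = Δφ/Δψ = 0.8302
d = R·√(Δφ² + q²Δλ²) = 6361·1.66360 = 10582 km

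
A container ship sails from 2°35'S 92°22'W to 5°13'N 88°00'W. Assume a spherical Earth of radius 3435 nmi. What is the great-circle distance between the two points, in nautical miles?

536 nmi

Haversine: a = sin²(Δφ/2)+cos φ₁ cos φ₂ sin²(Δλ/2) = 0.00607;  σ = 2·atan2(√a,√(1−a))
σ = 8.937° → d = Rσ = 3435·0.15598 = 536 nmi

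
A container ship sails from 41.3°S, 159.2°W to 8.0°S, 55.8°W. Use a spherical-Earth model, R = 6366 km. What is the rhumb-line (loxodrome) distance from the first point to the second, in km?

Rhumb course C = atan2(Δλ, Δψ) with Δψ = ln[tan(π/4+φ₂/2)/tan(π/4+φ₁/2)] = +0.6527, Δλ = +1.8047 → C = 70.12°
d = R·|Δφ| / |cos C| = 6366·0.58119 / 0.34013 = 10878 km

10878 km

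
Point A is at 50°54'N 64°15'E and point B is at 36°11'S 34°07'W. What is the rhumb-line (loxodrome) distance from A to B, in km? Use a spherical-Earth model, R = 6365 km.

Δψ = ln[tan(π/4+φ₂/2)/tan(π/4+φ₁/2)] = -1.7136;  Δφ = -1.5199 rad,  Δλ = -1.7168 rad
q = Δφ/Δψ = 0.8870
d = R·√(Δφ² + q²Δλ²) = 6365·2.15148 = 13694 km

13694 km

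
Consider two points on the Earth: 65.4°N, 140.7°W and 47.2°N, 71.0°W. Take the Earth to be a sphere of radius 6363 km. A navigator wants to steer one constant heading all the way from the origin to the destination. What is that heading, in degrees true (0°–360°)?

Meridional parts: M(φ₁)=+1.5231, M(φ₂)=+0.9368 → ΔM = -0.5863;  Δλ = +1.2165 rad
tan C = Δλ / ΔM = -2.0747 → C = 115.73°

115.7°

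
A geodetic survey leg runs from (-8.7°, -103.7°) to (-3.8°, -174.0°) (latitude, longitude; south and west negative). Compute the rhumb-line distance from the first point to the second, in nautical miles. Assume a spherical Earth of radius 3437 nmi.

4201 nmi

Δψ = ln[tan(π/4+φ₂/2)/tan(π/4+φ₁/2)] = +0.0861;  Δφ = +0.0855 rad,  Δλ = -1.2270 rad
q = Δφ/Δψ = 0.9937
d = R·√(Δφ² + q²Δλ²) = 3437·1.22229 = 4201 nmi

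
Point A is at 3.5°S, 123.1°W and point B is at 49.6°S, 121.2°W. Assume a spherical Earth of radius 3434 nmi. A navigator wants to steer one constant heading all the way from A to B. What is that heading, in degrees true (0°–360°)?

Δψ = ln[tan(π/4+φ₂/2)/tan(π/4+φ₁/2)] = -0.9387
Δλ = +0.0332 rad (taken the short way round)
course = atan2(Δλ, Δψ) = 177.98°

178.0°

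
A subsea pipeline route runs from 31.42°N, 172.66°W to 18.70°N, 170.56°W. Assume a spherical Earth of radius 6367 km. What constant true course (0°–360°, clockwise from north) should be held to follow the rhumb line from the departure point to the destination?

171.5°

Meridional parts: M(φ₁)=+0.5781, M(φ₂)=+0.3323 → ΔM = -0.2458;  Δλ = +0.0367 rad
tan C = Δλ / ΔM = -0.1491 → C = 171.52°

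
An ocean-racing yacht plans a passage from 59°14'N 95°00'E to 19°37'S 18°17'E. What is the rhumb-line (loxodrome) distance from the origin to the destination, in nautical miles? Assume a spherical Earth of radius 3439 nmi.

6110 nmi

Rhumb course C = atan2(Δλ, Δψ) with Δψ = ln[tan(π/4+φ₂/2)/tan(π/4+φ₁/2)] = -1.6398, Δλ = -1.3390 → C = 219.23°
d = R·|Δφ| / |cos C| = 3439·1.37619 / 0.77458 = 6110 nmi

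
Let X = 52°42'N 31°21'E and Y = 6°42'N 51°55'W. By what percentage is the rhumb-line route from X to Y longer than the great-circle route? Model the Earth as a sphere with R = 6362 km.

Great circle: σ = 1.4067 rad → d_gc = Rσ = 8949.3 km
Rhumb: Δφ = -0.8029, Δλ = -1.4533, Δψ = -0.9690, q = Δφ/Δψ = 0.8286 → d_rh = R√(Δφ²+q²Δλ²) = 9207.4 km
Excess = (9207.4 − 8949.3) / 8949.3 = 258.1 / 8949.3 = 2.88% ≈ 2.9%

2.9%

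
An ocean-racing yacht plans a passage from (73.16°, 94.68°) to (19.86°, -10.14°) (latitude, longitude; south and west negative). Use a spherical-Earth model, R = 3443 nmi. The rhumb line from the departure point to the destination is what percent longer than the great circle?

Great circle: σ = 1.3125 rad → d_gc = Rσ = 4518.8 nmi
Rhumb: Δφ = -0.9303, Δλ = -1.8295, Δψ = -1.5566, q = Δφ/Δψ = 0.5976 → d_rh = R√(Δφ²+q²Δλ²) = 4942.5 nmi
Excess = (4942.5 − 4518.8) / 4518.8 = 423.7 / 4518.8 = 9.38% ≈ 9.4%

9.4%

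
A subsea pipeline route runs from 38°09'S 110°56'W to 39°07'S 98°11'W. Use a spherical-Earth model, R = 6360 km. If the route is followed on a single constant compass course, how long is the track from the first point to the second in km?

Δψ = ln[tan(π/4+φ₂/2)/tan(π/4+φ₁/2)] = -0.0216;  Δφ = -0.0169 rad,  Δλ = +0.2225 rad
q = Δφ/Δψ = 0.7811
d = R·√(Δφ² + q²Δλ²) = 6360·0.17464 = 1111 km

1111 km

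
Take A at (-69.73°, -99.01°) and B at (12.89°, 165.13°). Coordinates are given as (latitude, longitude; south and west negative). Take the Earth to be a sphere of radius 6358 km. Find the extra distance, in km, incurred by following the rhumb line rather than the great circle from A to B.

531 km

Great circle: cos σ = sin φ₁ sin φ₂ + cos φ₁ cos φ₂ cos Δλ,  σ = 1.8170 rad → d_gc = 11552.6 km
Rhumb line: Δψ = +1.9486, q = Δφ/Δψ = 0.7400, d_rh = R√(Δφ²+q²Δλ²) = 12083.9 km
Excess = 12083.9 − 11552.6 = 531.3 ≈ 531 km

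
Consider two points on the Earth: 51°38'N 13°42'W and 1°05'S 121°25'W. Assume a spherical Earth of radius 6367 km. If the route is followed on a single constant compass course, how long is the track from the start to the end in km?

11804 km

Rhumb course C = atan2(Δλ, Δψ) with Δψ = ln[tan(π/4+φ₂/2)/tan(π/4+φ₁/2)] = -1.0747, Δλ = -1.8800 → C = 240.25°
d = R·|Δφ| / |cos C| = 6367·0.92008 / 0.49629 = 11804 km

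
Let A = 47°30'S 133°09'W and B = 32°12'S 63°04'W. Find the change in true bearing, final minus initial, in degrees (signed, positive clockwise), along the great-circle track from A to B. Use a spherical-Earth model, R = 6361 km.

At departure: θ₁ = atan2(sin Δλ cos φ₂, cos φ₁ sin φ₂ − sin φ₁ cos φ₂ cos Δλ) = 100.50°
At arrival: θ₂ = atan2(sin Δλ cos φ₁, −cos φ₂ sin φ₁ + sin φ₂ cos φ₁ cos Δλ) = 51.72°
Δθ = θ₂ − θ₁ = -48.8°

-48.8°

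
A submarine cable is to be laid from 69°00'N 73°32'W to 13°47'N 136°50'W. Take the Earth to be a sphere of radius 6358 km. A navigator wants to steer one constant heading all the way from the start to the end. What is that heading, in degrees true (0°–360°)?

217.4°

Δψ = ln[tan(π/4+φ₂/2)/tan(π/4+φ₁/2)] = -1.4426
Δλ = -1.1048 rad (taken the short way round)
course = atan2(Δλ, Δψ) = 217.45°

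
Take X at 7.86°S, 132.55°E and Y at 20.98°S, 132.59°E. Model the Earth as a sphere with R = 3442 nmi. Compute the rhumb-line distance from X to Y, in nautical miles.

Δψ = ln[tan(π/4+φ₂/2)/tan(π/4+φ₁/2)] = -0.2370;  Δφ = -0.2290 rad,  Δλ = +0.0007 rad
q = Δφ/Δψ = 0.9661
d = R·√(Δφ² + q²Δλ²) = 3442·0.22899 = 788 nmi

788 nmi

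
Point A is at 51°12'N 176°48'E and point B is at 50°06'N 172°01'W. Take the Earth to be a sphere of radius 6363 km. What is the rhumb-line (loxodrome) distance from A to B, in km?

797 km

Δψ = ln[tan(π/4+φ₂/2)/tan(π/4+φ₁/2)] = -0.0303;  Δφ = -0.0192 rad,  Δλ = +0.1952 rad
q = Δφ/Δψ = 0.6340
d = R·√(Δφ² + q²Δλ²) = 6363·0.12523 = 797 km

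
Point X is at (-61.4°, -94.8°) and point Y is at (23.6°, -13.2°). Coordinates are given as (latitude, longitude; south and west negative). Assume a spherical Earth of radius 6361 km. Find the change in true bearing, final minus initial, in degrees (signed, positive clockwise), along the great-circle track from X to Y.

At departure: θ₁ = atan2(sin Δλ cos φ₂, cos φ₁ sin φ₂ − sin φ₁ cos φ₂ cos Δλ) = 71.17°
At arrival: θ₂ = atan2(sin Δλ cos φ₁, −cos φ₂ sin φ₁ + sin φ₂ cos φ₁ cos Δλ) = 29.63°
Δθ = θ₂ − θ₁ = -41.5°

-41.5°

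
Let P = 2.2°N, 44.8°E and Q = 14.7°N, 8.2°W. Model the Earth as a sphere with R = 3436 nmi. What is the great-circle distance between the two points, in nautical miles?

cos σ = sin φ₁ sin φ₂ + cos φ₁ cos φ₂ cos Δλ
      = sin(2.20°)sin(14.70°) + cos(2.20°)cos(14.70°)cos(-53.00°) = 0.5914
σ = 53.742° → d = Rσ = 3436·0.93797 = 3223 nmi

3223 nmi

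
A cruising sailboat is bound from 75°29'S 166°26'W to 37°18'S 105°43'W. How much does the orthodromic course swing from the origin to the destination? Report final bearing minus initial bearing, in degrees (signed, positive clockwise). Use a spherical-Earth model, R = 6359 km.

-54.6°

Initial bearing θ₁ = atan2(sin Δλ cos φ₂, cos φ₁ sin φ₂ − sin φ₁ cos φ₂ cos Δλ) = 72.05°
Final bearing θ₂ = (initial bearing from the destination back to the start) + 180° = 17.44°
Δθ = θ₂ − θ₁ = -54.6°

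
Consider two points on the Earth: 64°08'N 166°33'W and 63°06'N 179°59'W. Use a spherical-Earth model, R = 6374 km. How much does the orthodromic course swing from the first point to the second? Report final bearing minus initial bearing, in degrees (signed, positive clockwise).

At departure: θ₁ = atan2(sin Δλ cos φ₂, cos φ₁ sin φ₂ − sin φ₁ cos φ₂ cos Δλ) = 266.25°
At arrival: θ₂ = atan2(sin Δλ cos φ₁, −cos φ₂ sin φ₁ + sin φ₂ cos φ₁ cos Δλ) = 254.20°
Δθ = θ₂ − θ₁ = -12.0°

-12.0°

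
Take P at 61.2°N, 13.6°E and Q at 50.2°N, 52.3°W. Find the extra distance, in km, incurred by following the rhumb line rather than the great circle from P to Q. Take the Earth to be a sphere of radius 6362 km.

Great circle: cos σ = sin φ₁ sin φ₂ + cos φ₁ cos φ₂ cos Δλ,  σ = 0.6449 rad → d_gc = 4102.736 km
Rhumb line: Δψ = -0.3435, q = Δφ/Δψ = 0.5589, d_rh = R√(Δφ²+q²Δλ²) = 4268.242 km
Excess = 4268.242 − 4102.736 = 165.506 ≈ 166 km

166 km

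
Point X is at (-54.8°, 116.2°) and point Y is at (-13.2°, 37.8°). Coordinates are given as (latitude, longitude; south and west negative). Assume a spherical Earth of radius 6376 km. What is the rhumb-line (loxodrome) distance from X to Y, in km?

Δψ = ln[tan(π/4+φ₂/2)/tan(π/4+φ₁/2)] = +0.9157;  Δφ = +0.7261 rad,  Δλ = -1.3683 rad
q = Δφ/Δψ = 0.7929
d = R·√(Δφ² + q²Δλ²) = 6376·1.30547 = 8324 km

8324 km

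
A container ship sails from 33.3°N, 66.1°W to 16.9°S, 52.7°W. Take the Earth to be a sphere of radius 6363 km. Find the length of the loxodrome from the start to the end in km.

Δψ = ln[tan(π/4+φ₂/2)/tan(π/4+φ₁/2)] = -0.9163;  Δφ = -0.8762 rad,  Δλ = +0.2339 rad
q = Δφ/Δψ = 0.9562
d = R·√(Δφ² + q²Δλ²) = 6363·0.90424 = 5754 km

5754 km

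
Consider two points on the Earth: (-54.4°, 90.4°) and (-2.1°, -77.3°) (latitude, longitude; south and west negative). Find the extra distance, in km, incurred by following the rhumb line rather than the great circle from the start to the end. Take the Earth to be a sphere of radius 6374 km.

2908 km

Great circle: cos σ = sin φ₁ sin φ₂ + cos φ₁ cos φ₂ cos Δλ,  σ = 2.1396 rad → d_gc = 13637.5 km
Rhumb line: Δψ = +1.0995, q = Δφ/Δψ = 0.8302, d_rh = R√(Δφ²+q²Δλ²) = 16545.8 km
Excess = 16545.8 − 13637.5 = 2908.3 ≈ 2908 km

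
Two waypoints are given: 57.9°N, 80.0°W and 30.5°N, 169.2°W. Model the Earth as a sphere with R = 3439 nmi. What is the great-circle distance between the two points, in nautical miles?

3849 nmi

Haversine: a = sin²(Δφ/2)+cos φ₁ cos φ₂ sin²(Δλ/2) = 0.28183;  σ = 2·atan2(√a,√(1−a))
σ = 64.129° → d = Rσ = 3439·1.11927 = 3849 nmi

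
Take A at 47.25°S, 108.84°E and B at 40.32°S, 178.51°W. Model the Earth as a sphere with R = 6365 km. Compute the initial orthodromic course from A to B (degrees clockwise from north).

110.5°

θ = atan2( sin Δλ·cos φ₂ ,  cos φ₁ sin φ₂ − sin φ₁ cos φ₂ cos Δλ )
  = atan2(+0.7278, -0.2723) = 110.51°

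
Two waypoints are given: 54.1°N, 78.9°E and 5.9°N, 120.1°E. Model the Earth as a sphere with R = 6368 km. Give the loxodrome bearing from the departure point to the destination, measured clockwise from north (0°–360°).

Δψ = ln[tan(π/4+φ₂/2)/tan(π/4+φ₁/2)] = -1.0240
Δλ = +0.7191 rad (taken the short way round)
course = atan2(Δλ, Δψ) = 144.92°

144.9°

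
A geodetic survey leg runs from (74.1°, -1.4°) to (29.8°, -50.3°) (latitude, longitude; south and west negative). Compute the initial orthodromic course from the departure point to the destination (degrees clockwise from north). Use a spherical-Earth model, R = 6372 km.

θ = atan2( sin Δλ·cos φ₂ ,  cos φ₁ sin φ₂ − sin φ₁ cos φ₂ cos Δλ )
  = atan2(-0.6539, -0.4125) = 237.76°

237.8°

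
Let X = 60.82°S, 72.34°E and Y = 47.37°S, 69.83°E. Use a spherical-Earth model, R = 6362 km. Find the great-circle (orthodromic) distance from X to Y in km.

Haversine: a = sin²(Δφ/2)+cos φ₁ cos φ₂ sin²(Δλ/2) = 0.01387;  σ = 2·atan2(√a,√(1−a))
σ = 13.528° → d = Rσ = 6362·0.23610 = 1502 km

1502 km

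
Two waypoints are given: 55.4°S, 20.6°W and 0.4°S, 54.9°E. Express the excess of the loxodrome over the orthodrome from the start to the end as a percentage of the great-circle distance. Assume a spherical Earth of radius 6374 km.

Great circle: σ = 1.4223 rad → d_gc = Rσ = 9065.9 km
Rhumb: Δφ = +0.9599, Δλ = +1.3177, Δψ = +1.1595, q = Δφ/Δψ = 0.8279 → d_rh = R√(Δφ²+q²Δλ²) = 9262.3 km
Excess = (9262.3 − 9065.9) / 9065.9 = 196.4 / 9065.9 = 2.17% ≈ 2.2%

2.2%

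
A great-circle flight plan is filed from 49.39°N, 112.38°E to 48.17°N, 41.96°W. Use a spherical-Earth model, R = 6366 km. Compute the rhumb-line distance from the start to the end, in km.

11300 km

Δψ = ln[tan(π/4+φ₂/2)/tan(π/4+φ₁/2)] = -0.0323;  Δφ = -0.0213 rad,  Δλ = -2.6937 rad
q = Δφ/Δψ = 0.6589
d = R·√(Δφ² + q²Δλ²) = 6366·1.77505 = 11300 km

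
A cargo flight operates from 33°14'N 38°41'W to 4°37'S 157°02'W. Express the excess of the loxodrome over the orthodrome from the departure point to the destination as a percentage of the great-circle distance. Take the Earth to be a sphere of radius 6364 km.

Great circle: σ = 2.0264 rad → d_gc = Rσ = 12896.1 km
Rhumb: Δφ = -0.6606, Δλ = -2.0656, Δψ = -0.6963, q = Δφ/Δψ = 0.9488 → d_rh = R√(Δφ²+q²Δλ²) = 13161.9 km
Excess = (13161.9 − 12896.1) / 12896.1 = 265.8 / 12896.1 = 2.06% ≈ 2.1%

2.1%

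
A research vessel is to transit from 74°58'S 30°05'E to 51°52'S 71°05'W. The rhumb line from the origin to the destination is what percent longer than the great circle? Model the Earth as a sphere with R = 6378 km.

Great circle: σ = 0.7545 rad → d_gc = Rσ = 4812.0 km
Rhumb: Δφ = +0.4032, Δλ = -1.7657, Δψ = +0.9630, q = Δφ/Δψ = 0.4187 → d_rh = R√(Δφ²+q²Δλ²) = 5370.6 km
Excess = (5370.6 − 4812.0) / 4812.0 = 558.6 / 4812.0 = 11.61% ≈ 11.6%

11.6%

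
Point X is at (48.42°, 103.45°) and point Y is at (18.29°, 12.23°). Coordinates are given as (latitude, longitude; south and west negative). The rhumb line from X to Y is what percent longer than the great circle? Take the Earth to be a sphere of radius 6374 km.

4.1%

Great circle: σ = 1.3476 rad → d_gc = Rσ = 8589.7 km
Rhumb: Δφ = -0.5259, Δλ = -1.5921, Δψ = -0.6437, q = Δφ/Δψ = 0.8170 → d_rh = R√(Δφ²+q²Δλ²) = 8942.5 km
Excess = (8942.5 − 8589.7) / 8589.7 = 352.8 / 8589.7 = 4.11% ≈ 4.1%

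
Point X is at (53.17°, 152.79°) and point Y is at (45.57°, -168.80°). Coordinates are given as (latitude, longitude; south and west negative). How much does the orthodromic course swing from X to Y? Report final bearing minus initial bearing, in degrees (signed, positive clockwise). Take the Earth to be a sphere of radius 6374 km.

+29.7°

At departure: θ₁ = atan2(sin Δλ cos φ₂, cos φ₁ sin φ₂ − sin φ₁ cos φ₂ cos Δλ) = 91.45°
At arrival: θ₂ = atan2(sin Δλ cos φ₁, −cos φ₂ sin φ₁ + sin φ₂ cos φ₁ cos Δλ) = 121.13°
Δθ = θ₂ − θ₁ = +29.7°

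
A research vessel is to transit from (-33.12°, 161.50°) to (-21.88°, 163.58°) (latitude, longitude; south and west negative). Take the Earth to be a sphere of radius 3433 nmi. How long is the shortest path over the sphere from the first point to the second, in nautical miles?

682 nmi

cos σ = sin φ₁ sin φ₂ + cos φ₁ cos φ₂ cos Δλ
      = sin(-33.12°)sin(-21.88°) + cos(-33.12°)cos(-21.88°)cos(2.08°) = 0.9803
σ = 11.390° → d = Rσ = 3433·0.19878 = 682 nmi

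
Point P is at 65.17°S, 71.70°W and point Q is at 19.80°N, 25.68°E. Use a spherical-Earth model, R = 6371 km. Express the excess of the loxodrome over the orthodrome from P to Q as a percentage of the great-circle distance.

3.6%

Great circle: σ = 1.9371 rad → d_gc = Rσ = 12341.32 km
Rhumb: Δφ = +1.4830, Δλ = +1.6996, Δψ = +1.8662, q = Δφ/Δψ = 0.7947 → d_rh = R√(Δφ²+q²Δλ²) = 12779.44 km
Excess = (12779.44 − 12341.32) / 12341.32 = 438.12 / 12341.32 = 3.55003% ≈ 3.6%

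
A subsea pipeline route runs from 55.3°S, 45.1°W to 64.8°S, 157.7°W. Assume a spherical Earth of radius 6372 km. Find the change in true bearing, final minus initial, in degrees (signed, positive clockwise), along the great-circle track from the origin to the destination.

Initial bearing θ₁ = atan2(sin Δλ cos φ₂, cos φ₁ sin φ₂ − sin φ₁ cos φ₂ cos Δλ) = 211.18°
Final bearing θ₂ = (initial bearing from the destination back to the start) + 180° = 316.20°
Δθ = θ₂ − θ₁ = +105.0°

+105.0°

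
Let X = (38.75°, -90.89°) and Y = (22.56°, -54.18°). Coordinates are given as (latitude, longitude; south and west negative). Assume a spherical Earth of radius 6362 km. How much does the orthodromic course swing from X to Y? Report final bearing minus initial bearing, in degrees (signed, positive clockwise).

+19.4°

Initial bearing θ₁ = atan2(sin Δλ cos φ₂, cos φ₁ sin φ₂ − sin φ₁ cos φ₂ cos Δλ) = 106.56°
Final bearing θ₂ = (initial bearing from the destination back to the start) + 180° = 125.96°
Δθ = θ₂ − θ₁ = +19.4°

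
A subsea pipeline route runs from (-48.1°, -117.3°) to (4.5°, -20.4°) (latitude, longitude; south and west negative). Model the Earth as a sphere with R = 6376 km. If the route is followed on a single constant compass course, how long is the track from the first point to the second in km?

11185 km

Δψ = ln[tan(π/4+φ₂/2)/tan(π/4+φ₁/2)] = +1.0387;  Δφ = +0.9180 rad,  Δλ = +1.6912 rad
q = Δφ/Δψ = 0.8838
d = R·√(Δφ² + q²Δλ²) = 6376·1.75418 = 11185 km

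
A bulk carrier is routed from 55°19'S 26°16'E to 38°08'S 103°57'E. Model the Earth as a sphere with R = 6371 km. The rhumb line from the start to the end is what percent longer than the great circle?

Great circle: σ = 0.9232 rad → d_gc = Rσ = 5881.9 km
Rhumb: Δφ = +0.2999, Δλ = +1.3558, Δψ = +0.4430, q = Δφ/Δψ = 0.6770 → d_rh = R√(Δφ²+q²Δλ²) = 6152.5 km
Excess = (6152.5 − 5881.9) / 5881.9 = 270.6 / 5881.9 = 4.60% ≈ 4.6%

4.6%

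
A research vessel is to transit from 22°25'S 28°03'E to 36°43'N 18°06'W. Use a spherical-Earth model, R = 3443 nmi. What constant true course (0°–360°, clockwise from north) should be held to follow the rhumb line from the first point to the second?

Meridional parts: M(φ₁)=-0.4016, M(φ₂)=+0.6898 → ΔM = +1.0914;  Δλ = -0.8055 rad
tan C = Δλ / ΔM = -0.7380 → C = 323.57°

323.6°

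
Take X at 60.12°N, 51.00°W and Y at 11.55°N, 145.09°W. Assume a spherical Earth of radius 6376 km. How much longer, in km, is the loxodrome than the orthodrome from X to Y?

Great circle: cos σ = sin φ₁ sin φ₂ + cos φ₁ cos φ₂ cos Δλ,  σ = 1.4316 rad → d_gc = 9127.6 km
Rhumb line: Δψ = -1.1182, q = Δφ/Δψ = 0.7581, d_rh = R√(Δφ²+q²Δλ²) = 9603.2 km
Excess = 9603.2 − 9127.6 = 475.6 ≈ 476 km

476 km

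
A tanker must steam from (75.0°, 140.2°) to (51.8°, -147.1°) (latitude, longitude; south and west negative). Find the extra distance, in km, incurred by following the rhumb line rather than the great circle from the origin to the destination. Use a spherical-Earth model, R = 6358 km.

Great circle: cos σ = sin φ₁ sin φ₂ + cos φ₁ cos φ₂ cos Δλ,  σ = 0.6323 rad → d_gc = 4020.1 km
Rhumb line: Δψ = -0.9671, q = Δφ/Δψ = 0.4187, d_rh = R√(Δφ²+q²Δλ²) = 4247.0 km
Excess = 4247.0 − 4020.1 = 226.9 ≈ 227 km

227 km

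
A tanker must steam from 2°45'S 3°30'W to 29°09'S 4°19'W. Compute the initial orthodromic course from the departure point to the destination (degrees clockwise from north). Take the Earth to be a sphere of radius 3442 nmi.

N = sin Δλ·cos φ₂ = -0.0124;  D = cos φ₁ sin φ₂ − sin φ₁ cos φ₂ cos Δλ = -0.4446
initial course = atan2(N, D) = 181.60°

181.6°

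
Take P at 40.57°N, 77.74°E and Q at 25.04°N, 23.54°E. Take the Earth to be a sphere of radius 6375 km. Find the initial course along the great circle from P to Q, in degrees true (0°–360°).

N = sin Δλ·cos φ₂ = -0.7348;  D = cos φ₁ sin φ₂ − sin φ₁ cos φ₂ cos Δλ = -0.0232
initial course = atan2(N, D) = 268.19°

268.2°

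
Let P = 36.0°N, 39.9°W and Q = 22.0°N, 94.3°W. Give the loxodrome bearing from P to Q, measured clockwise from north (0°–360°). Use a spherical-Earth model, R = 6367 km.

Δψ = ln[tan(π/4+φ₂/2)/tan(π/4+φ₁/2)] = -0.2805
Δλ = -0.9495 rad (taken the short way round)
course = atan2(Δλ, Δψ) = 253.54°

253.5°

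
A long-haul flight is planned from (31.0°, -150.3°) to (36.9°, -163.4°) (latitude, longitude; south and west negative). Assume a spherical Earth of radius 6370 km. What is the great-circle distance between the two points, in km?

Haversine: a = sin²(Δφ/2)+cos φ₁ cos φ₂ sin²(Δλ/2) = 0.01157;  σ = 2·atan2(√a,√(1−a))
σ = 12.349° → d = Rσ = 6370·0.21552 = 1373 km

1373 km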